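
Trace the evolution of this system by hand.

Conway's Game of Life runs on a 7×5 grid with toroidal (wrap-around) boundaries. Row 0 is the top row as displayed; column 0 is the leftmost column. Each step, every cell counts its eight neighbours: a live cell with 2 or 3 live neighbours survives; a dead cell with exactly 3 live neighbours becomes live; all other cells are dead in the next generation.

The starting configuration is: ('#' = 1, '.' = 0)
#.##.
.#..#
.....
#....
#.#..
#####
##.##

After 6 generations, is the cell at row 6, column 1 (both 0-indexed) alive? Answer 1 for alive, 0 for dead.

0

[0] #.##.
.#..#
.....
#....
#.#..
#####
##.##
[1] .....
#####
#....
.#...
..#..
.....
.....
[2] #####
#####
...#.
.#...
.....
.....
.....
[3] .....
.....
...#.
.....
.....
.....
#####
[4] #####
.....
.....
.....
.....
#####
#####
[5] .....
#####
.....
.....
#####
.....
.....
[6] #####
#####
#####
#####
#####
#####
.....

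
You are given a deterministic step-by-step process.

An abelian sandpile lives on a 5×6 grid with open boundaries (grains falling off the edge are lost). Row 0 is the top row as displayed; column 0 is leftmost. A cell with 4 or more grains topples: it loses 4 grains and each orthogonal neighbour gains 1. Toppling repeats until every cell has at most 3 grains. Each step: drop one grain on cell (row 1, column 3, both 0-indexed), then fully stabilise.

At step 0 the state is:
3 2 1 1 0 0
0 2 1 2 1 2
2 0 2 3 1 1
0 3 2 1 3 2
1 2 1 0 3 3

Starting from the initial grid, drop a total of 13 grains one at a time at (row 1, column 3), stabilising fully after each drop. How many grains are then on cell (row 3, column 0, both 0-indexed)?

t=0: 3 2 1 1 0 0
0 2 1 2 1 2
2 0 2 3 1 1
0 3 2 1 3 2
1 2 1 0 3 3
t=1: 3 2 1 1 0 0
0 2 1 3 1 2
2 0 2 3 1 1
0 3 2 1 3 2
1 2 1 0 3 3
t=2: 3 2 1 2 0 0
0 2 2 1 2 2
2 0 3 0 2 1
0 3 2 2 3 2
1 2 1 0 3 3
t=3: 3 2 1 2 0 0
0 2 2 2 2 2
2 0 3 0 2 1
0 3 2 2 3 2
1 2 1 0 3 3
t=4: 3 2 1 2 0 0
0 2 2 3 2 2
2 0 3 0 2 1
0 3 2 2 3 2
1 2 1 0 3 3
t=5: 3 2 1 3 0 0
0 2 3 0 3 2
2 0 3 1 2 1
0 3 2 2 3 2
1 2 1 0 3 3
t=6: 3 2 1 3 0 0
0 2 3 1 3 2
2 0 3 1 2 1
0 3 2 2 3 2
1 2 1 0 3 3
t=7: 3 2 1 3 0 0
0 2 3 2 3 2
2 0 3 1 2 1
0 3 2 2 3 2
1 2 1 0 3 3
t=8: 3 2 1 3 0 0
0 2 3 3 3 2
2 0 3 1 2 1
0 3 2 2 3 2
1 2 1 0 3 3
t=9: 3 2 3 0 2 0
0 3 1 3 0 3
2 1 0 3 3 1
0 3 3 2 3 2
1 2 1 0 3 3
t=10: 3 2 3 1 2 0
0 3 2 1 2 3
2 2 2 2 1 3
1 0 1 1 3 0
1 3 2 2 1 1
t=11: 3 2 3 1 2 0
0 3 2 2 2 3
2 2 2 2 1 3
1 0 1 1 3 0
1 3 2 2 1 1
t=12: 3 2 3 1 2 0
0 3 2 3 2 3
2 2 2 2 1 3
1 0 1 1 3 0
1 3 2 2 1 1
t=13: 3 2 3 2 2 0
0 3 3 0 3 3
2 2 2 3 1 3
1 0 1 1 3 0
1 3 2 2 1 1

1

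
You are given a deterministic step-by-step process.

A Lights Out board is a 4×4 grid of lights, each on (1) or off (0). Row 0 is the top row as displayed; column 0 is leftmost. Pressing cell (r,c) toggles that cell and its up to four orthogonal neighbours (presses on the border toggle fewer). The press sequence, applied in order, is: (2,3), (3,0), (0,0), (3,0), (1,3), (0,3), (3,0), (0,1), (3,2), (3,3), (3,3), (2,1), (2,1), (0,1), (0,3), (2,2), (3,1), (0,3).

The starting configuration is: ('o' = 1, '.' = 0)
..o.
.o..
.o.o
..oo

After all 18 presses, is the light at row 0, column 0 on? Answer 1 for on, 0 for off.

1

k=0  ..o.
.o..
.o.o
..oo
k=1  ..o.
.o.o
.oo.
..o.
k=2  ..o.
.o.o
ooo.
ooo.
k=3  ooo.
oo.o
ooo.
ooo.
k=4  ooo.
oo.o
.oo.
..o.
k=5  oooo
ooo.
.ooo
..o.
k=6  oo..
oooo
.ooo
..o.
k=7  oo..
oooo
oooo
ooo.
k=8  ..o.
o.oo
oooo
ooo.
k=9  ..o.
o.oo
oo.o
o..o
k=10  ..o.
o.oo
oo..
o.o.
k=11  ..o.
o.oo
oo.o
o..o
k=12  ..o.
oooo
..oo
oo.o
k=13  ..o.
o.oo
oo.o
o..o
k=14  oo..
oooo
oo.o
o..o
k=15  oooo
ooo.
oo.o
o..o
k=16  oooo
oo..
o.o.
o.oo
k=17  oooo
oo..
ooo.
.o.o
k=18  oo..
oo.o
ooo.
.o.o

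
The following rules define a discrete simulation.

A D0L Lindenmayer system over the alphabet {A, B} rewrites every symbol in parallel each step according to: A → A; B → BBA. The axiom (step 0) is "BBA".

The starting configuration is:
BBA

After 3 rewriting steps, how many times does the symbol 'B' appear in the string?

16

0) BBA
1) BBABBAA
2) BBABBAABBABBAAA
3) BBABBAABBABBAAABBABBAABBABBAAAA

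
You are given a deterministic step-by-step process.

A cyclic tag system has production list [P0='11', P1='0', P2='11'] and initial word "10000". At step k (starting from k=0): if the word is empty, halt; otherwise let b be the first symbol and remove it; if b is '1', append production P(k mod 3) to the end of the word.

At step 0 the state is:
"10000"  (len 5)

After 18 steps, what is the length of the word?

step 0: "10000"  (len 5)
step 1: "000011"  (len 6)
step 2: "00011"  (len 5)
step 3: "0011"  (len 4)
step 4: "011"  (len 3)
step 5: "11"  (len 2)
step 6: "111"  (len 3)
step 7: "1111"  (len 4)
step 8: "1110"  (len 4)
step 9: "11011"  (len 5)
step 10: "101111"  (len 6)
step 11: "011110"  (len 6)
step 12: "11110"  (len 5)
step 13: "111011"  (len 6)
step 14: "110110"  (len 6)
step 15: "1011011"  (len 7)
step 16: "01101111"  (len 8)
step 17: "1101111"  (len 7)
step 18: "10111111"  (len 8)

8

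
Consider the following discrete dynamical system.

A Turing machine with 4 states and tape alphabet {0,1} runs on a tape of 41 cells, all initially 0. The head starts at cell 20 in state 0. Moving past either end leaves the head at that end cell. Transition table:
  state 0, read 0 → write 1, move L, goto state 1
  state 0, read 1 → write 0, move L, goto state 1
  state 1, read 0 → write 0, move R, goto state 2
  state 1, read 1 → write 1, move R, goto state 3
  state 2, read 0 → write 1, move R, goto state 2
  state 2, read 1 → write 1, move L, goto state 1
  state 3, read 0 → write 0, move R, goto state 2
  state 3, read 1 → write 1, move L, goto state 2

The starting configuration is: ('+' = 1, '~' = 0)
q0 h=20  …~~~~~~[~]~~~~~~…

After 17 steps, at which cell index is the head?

19

gen 0: q0 h=20  …~~~~~~[~]~~~~~~…
gen 1: q1 h=19  …~~~~~~[~]+~~~~~…
gen 2: q2 h=20  …~~~~~~[+]~~~~~~…
gen 3: q1 h=19  …~~~~~~[~]+~~~~~…
gen 4: q2 h=20  …~~~~~~[+]~~~~~~…
gen 5: q1 h=19  …~~~~~~[~]+~~~~~…
gen 6: q2 h=20  …~~~~~~[+]~~~~~~…
gen 7: q1 h=19  …~~~~~~[~]+~~~~~…
gen 8: q2 h=20  …~~~~~~[+]~~~~~~…
gen 9: q1 h=19  …~~~~~~[~]+~~~~~…
gen 10: q2 h=20  …~~~~~~[+]~~~~~~…
gen 11: q1 h=19  …~~~~~~[~]+~~~~~…
gen 12: q2 h=20  …~~~~~~[+]~~~~~~…
gen 13: q1 h=19  …~~~~~~[~]+~~~~~…
gen 14: q2 h=20  …~~~~~~[+]~~~~~~…
gen 15: q1 h=19  …~~~~~~[~]+~~~~~…
gen 16: q2 h=20  …~~~~~~[+]~~~~~~…
gen 17: q1 h=19  …~~~~~~[~]+~~~~~…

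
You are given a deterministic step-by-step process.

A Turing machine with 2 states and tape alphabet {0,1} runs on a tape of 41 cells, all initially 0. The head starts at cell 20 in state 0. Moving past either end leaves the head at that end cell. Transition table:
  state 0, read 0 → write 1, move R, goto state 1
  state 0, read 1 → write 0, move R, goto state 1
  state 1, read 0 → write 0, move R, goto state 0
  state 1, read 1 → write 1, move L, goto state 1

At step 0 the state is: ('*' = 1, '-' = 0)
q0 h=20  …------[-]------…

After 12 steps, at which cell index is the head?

gen 0: q0 h=20  …------[-]------…
gen 1: q1 h=21  …-----*[-]------…
gen 2: q0 h=22  …----*-[-]------…
gen 3: q1 h=23  …---*-*[-]------…
gen 4: q0 h=24  …--*-*-[-]------…
gen 5: q1 h=25  …-*-*-*[-]------…
gen 6: q0 h=26  …*-*-*-[-]------…
gen 7: q1 h=27  …-*-*-*[-]------…
gen 8: q0 h=28  …*-*-*-[-]------…
gen 9: q1 h=29  …-*-*-*[-]------…
gen 10: q0 h=30  …*-*-*-[-]------…
gen 11: q1 h=31  …-*-*-*[-]------…
gen 12: q0 h=32  …*-*-*-[-]------…

32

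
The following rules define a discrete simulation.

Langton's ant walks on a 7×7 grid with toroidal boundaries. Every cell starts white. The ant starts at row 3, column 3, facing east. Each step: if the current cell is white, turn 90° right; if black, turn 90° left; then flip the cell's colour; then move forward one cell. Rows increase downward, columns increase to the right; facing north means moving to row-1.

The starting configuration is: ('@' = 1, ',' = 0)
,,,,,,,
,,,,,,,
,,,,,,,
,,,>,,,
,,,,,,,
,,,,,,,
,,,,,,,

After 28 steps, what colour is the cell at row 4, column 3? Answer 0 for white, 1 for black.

1

gen 0: ,,,,,,,
,,,,,,,
,,,,,,,
,,,>,,,
,,,,,,,
,,,,,,,
,,,,,,,
gen 1: ,,,,,,,
,,,,,,,
,,,,,,,
,,,@,,,
,,,v,,,
,,,,,,,
,,,,,,,
gen 2: ,,,,,,,
,,,,,,,
,,,,,,,
,,,@,,,
,,<@,,,
,,,,,,,
,,,,,,,
gen 3: ,,,,,,,
,,,,,,,
,,,,,,,
,,^@,,,
,,@@,,,
,,,,,,,
,,,,,,,
gen 4: ,,,,,,,
,,,,,,,
,,,,,,,
,,@>,,,
,,@@,,,
,,,,,,,
,,,,,,,
gen 5: ,,,,,,,
,,,,,,,
,,,^,,,
,,@,,,,
,,@@,,,
,,,,,,,
,,,,,,,
gen 6: ,,,,,,,
,,,,,,,
,,,@>,,
,,@,,,,
,,@@,,,
,,,,,,,
,,,,,,,
gen 7: ,,,,,,,
,,,,,,,
,,,@@,,
,,@,v,,
,,@@,,,
,,,,,,,
,,,,,,,
gen 8: ,,,,,,,
,,,,,,,
,,,@@,,
,,@<@,,
,,@@,,,
,,,,,,,
,,,,,,,
gen 9: ,,,,,,,
,,,,,,,
,,,^@,,
,,@@@,,
,,@@,,,
,,,,,,,
,,,,,,,
gen 10: ,,,,,,,
,,,,,,,
,,<,@,,
,,@@@,,
,,@@,,,
,,,,,,,
,,,,,,,
gen 11: ,,,,,,,
,,^,,,,
,,@,@,,
,,@@@,,
,,@@,,,
,,,,,,,
,,,,,,,
gen 12: ,,,,,,,
,,@>,,,
,,@,@,,
,,@@@,,
,,@@,,,
,,,,,,,
,,,,,,,
gen 13: ,,,,,,,
,,@@,,,
,,@v@,,
,,@@@,,
,,@@,,,
,,,,,,,
,,,,,,,
gen 14: ,,,,,,,
,,@@,,,
,,<@@,,
,,@@@,,
,,@@,,,
,,,,,,,
,,,,,,,
gen 15: ,,,,,,,
,,@@,,,
,,,@@,,
,,v@@,,
,,@@,,,
,,,,,,,
,,,,,,,
gen 16: ,,,,,,,
,,@@,,,
,,,@@,,
,,,>@,,
,,@@,,,
,,,,,,,
,,,,,,,
gen 17: ,,,,,,,
,,@@,,,
,,,^@,,
,,,,@,,
,,@@,,,
,,,,,,,
,,,,,,,
gen 18: ,,,,,,,
,,@@,,,
,,<,@,,
,,,,@,,
,,@@,,,
,,,,,,,
,,,,,,,
gen 19: ,,,,,,,
,,^@,,,
,,@,@,,
,,,,@,,
,,@@,,,
,,,,,,,
,,,,,,,
gen 20: ,,,,,,,
,<,@,,,
,,@,@,,
,,,,@,,
,,@@,,,
,,,,,,,
,,,,,,,
gen 21: ,^,,,,,
,@,@,,,
,,@,@,,
,,,,@,,
,,@@,,,
,,,,,,,
,,,,,,,
gen 22: ,@>,,,,
,@,@,,,
,,@,@,,
,,,,@,,
,,@@,,,
,,,,,,,
,,,,,,,
gen 23: ,@@,,,,
,@v@,,,
,,@,@,,
,,,,@,,
,,@@,,,
,,,,,,,
,,,,,,,
gen 24: ,@@,,,,
,<@@,,,
,,@,@,,
,,,,@,,
,,@@,,,
,,,,,,,
,,,,,,,
gen 25: ,@@,,,,
,,@@,,,
,v@,@,,
,,,,@,,
,,@@,,,
,,,,,,,
,,,,,,,
gen 26: ,@@,,,,
,,@@,,,
<@@,@,,
,,,,@,,
,,@@,,,
,,,,,,,
,,,,,,,
gen 27: ,@@,,,,
^,@@,,,
@@@,@,,
,,,,@,,
,,@@,,,
,,,,,,,
,,,,,,,
gen 28: ,@@,,,,
@>@@,,,
@@@,@,,
,,,,@,,
,,@@,,,
,,,,,,,
,,,,,,,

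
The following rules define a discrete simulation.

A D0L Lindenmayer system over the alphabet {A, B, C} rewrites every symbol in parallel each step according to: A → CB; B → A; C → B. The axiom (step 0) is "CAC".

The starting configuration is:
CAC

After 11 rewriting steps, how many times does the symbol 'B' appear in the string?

step 0: CAC
step 1: BCBB
step 2: ABAA
step 3: CBACBCB
step 4: BACBBABA
step 5: ACBBAACBACB
step 6: CBBAACBCBBACBBA
step 7: BAACBCBBABAACBBAACB
step 8: ACBCBBABAACBACBCBBAACBCBBA
step 9: CBBABAACBACBCBBACBBABAACBCBBABAACB
step 10: BAACBACBCBBACBBABAACBBAACBACBCBBABAACBACBCBBA
step 11: ACBCBBACBBABAACBBAACBACBCBBAACBCBBACBBABAACBACBCBBACBBABAACB

26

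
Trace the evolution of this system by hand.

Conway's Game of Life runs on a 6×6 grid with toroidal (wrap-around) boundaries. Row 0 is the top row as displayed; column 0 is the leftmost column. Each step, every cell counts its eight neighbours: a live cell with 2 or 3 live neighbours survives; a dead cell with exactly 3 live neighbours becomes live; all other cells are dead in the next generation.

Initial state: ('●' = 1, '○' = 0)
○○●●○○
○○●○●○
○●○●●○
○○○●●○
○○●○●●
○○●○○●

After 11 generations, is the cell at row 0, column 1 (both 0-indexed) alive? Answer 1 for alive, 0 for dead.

0

gen 0: ○○●●○○
○○●○●○
○●○●●○
○○○●●○
○○●○●●
○○●○○●
gen 1: ○●●○●○
○●○○●○
○○○○○●
○○○○○○
○○●○○●
○●●○○●
gen 2: ○○○○●●
●●●●●●
○○○○○○
○○○○○○
●●●○○○
○○○○●●
gen 3: ○●●○○○
●●●●○○
●●●●●●
○●○○○○
●●○○○●
○●○●●○
gen 4: ○○○○●○
○○○○○○
○○○○●●
○○○●○○
○●○○●●
○○○●●●
gen 5: ○○○●●●
○○○○●●
○○○○●○
●○○●○○
●○●○○●
●○○●○○
gen 6: ●○○●○○
○○○○○○
○○○●●○
●●○●●○
●○●●●●
●●●●○○
gen 7: ●○○●○○
○○○●●○
○○●●●●
●●○○○○
○○○○○○
○○○○○○
gen 8: ○○○●●○
○○○○○○
●●●○○●
●●●●●●
○○○○○○
○○○○○○
gen 9: ○○○○○○
●●●●●●
○○○○○○
○○○●●○
●●●●●●
○○○○○○
gen 10: ●●●●●●
●●●●●●
●●○○○○
●●○○○○
●●●○○●
●●●●●●
gen 11: ○○○○○○
○○○○○○
○○○●●○
○○○○○○
○○○○○○
○○○○○○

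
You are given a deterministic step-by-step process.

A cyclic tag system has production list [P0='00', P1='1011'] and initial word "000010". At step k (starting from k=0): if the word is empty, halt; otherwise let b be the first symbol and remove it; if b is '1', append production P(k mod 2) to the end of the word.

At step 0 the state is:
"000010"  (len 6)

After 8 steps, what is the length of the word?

step 0: "000010"  (len 6)
step 1: "00010"  (len 5)
step 2: "0010"  (len 4)
step 3: "010"  (len 3)
step 4: "10"  (len 2)
step 5: "000"  (len 3)
step 6: "00"  (len 2)
step 7: "0"  (len 1)
step 8: (halted — word empty)

0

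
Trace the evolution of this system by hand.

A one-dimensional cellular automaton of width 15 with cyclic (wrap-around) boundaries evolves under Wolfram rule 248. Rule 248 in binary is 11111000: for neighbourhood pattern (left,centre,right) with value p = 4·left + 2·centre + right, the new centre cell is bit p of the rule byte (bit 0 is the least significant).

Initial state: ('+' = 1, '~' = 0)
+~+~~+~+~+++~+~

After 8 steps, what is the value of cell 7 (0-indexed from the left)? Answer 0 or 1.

1

step 0: +~+~~+~+~+++~+~
step 1: ~+~+~~+~+++++~+
step 2: +~+~+~~+++++++~
step 3: ~+~+~+~++++++++
step 4: +~+~+~+++++++++
step 5: ++~+~++++++++++
step 6: +++~+++++++++++
step 7: +++++++++++++++
step 8: +++++++++++++++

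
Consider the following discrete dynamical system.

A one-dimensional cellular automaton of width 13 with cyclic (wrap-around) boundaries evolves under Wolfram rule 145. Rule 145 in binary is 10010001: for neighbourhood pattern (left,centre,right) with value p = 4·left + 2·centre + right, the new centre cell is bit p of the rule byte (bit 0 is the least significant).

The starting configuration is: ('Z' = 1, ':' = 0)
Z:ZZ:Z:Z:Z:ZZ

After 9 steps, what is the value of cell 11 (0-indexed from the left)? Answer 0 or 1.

k=0  Z:ZZ:Z:Z:Z:ZZ
k=1  ::::::::::::Z
k=2  ZZZZZZZZZZZ::
k=3  :ZZZZZZZZZ:Z:
k=4  ::ZZZZZZZ:::Z
k=5  Z::ZZZZZ:ZZ::
k=6  :Z::ZZZ::::Z:
k=7  ::Z::Z:ZZZ::Z
k=8  Z::Z::::Z:Z::
k=9  :Z::ZZZ::::Z:

1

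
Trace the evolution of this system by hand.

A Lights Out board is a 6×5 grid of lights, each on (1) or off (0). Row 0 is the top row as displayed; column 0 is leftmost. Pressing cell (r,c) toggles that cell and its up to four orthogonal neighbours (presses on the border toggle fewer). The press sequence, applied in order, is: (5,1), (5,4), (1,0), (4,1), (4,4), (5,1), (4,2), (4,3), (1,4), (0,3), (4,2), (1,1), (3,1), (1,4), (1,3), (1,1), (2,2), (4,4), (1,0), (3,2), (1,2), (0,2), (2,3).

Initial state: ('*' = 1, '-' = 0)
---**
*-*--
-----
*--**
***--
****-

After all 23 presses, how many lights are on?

k=0  ---**
*-*--
-----
*--**
***--
****-
k=1  ---**
*-*--
-----
*--**
*-*--
---*-
k=2  ---**
*-*--
-----
*--**
*-*-*
----*
k=3  *--**
-**--
*----
*--**
*-*-*
----*
k=4  *--**
-**--
*----
**-**
-*--*
-*--*
k=5  *--**
-**--
*----
**-*-
-*-*-
-*---
k=6  *--**
-**--
*----
**-*-
---*-
*-*--
k=7  *--**
-**--
*----
****-
-**--
*----
k=8  *--**
-**--
*----
***--
-*-**
*--*-
k=9  *--*-
-****
*---*
***--
-*-**
*--*-
k=10  *-*-*
-**-*
*---*
***--
-*-**
*--*-
k=11  *-*-*
-**-*
*---*
**---
--*-*
*-**-
k=12  ***-*
*---*
**--*
**---
--*-*
*-**-
k=13  ***-*
*---*
*---*
--*--
-**-*
*-**-
k=14  ***--
*--*-
*----
--*--
-**-*
*-**-
k=15  ****-
*-*-*
*--*-
--*--
-**-*
*-**-
k=16  *-**-
-*--*
**-*-
--*--
-**-*
*-**-
k=17  *-**-
-**-*
*-*--
-----
-**-*
*-**-
k=18  *-**-
-**-*
*-*--
----*
-***-
*-***
k=19  --**-
*-*-*
--*--
----*
-***-
*-***
k=20  --**-
*-*-*
-----
-****
-*-*-
*-***
k=21  ---*-
**-**
--*--
-****
-*-*-
*-***
k=22  -**--
*****
--*--
-****
-*-*-
*-***
k=23  -**--
***-*
---**
-**-*
-*-*-
*-***

17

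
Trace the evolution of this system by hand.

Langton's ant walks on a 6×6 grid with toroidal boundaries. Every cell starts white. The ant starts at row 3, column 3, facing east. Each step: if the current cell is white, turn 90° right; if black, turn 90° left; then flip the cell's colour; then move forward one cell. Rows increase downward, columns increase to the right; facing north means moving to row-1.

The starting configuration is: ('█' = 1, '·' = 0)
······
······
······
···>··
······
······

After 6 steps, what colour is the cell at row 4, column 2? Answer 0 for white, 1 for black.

gen 0: ······
······
······
···>··
······
······
gen 1: ······
······
······
···█··
···v··
······
gen 2: ······
······
······
···█··
··<█··
······
gen 3: ······
······
······
··^█··
··██··
······
gen 4: ······
······
······
··█>··
··██··
······
gen 5: ······
······
···^··
··█···
··██··
······
gen 6: ······
······
···█>·
··█···
··██··
······

1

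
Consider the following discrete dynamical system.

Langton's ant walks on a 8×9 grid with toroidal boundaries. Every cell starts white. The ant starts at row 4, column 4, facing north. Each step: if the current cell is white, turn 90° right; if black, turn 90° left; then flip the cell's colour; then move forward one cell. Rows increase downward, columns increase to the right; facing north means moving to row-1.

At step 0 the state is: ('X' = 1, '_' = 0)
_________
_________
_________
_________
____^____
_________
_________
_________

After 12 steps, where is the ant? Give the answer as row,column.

4,2

k=0  _________
_________
_________
_________
____^____
_________
_________
_________
k=1  _________
_________
_________
_________
____X>___
_________
_________
_________
k=2  _________
_________
_________
_________
____XX___
_____v___
_________
_________
k=3  _________
_________
_________
_________
____XX___
____<X___
_________
_________
k=4  _________
_________
_________
_________
____^X___
____XX___
_________
_________
k=5  _________
_________
_________
_________
___<_X___
____XX___
_________
_________
k=6  _________
_________
_________
___^_____
___X_X___
____XX___
_________
_________
k=7  _________
_________
_________
___X>____
___X_X___
____XX___
_________
_________
k=8  _________
_________
_________
___XX____
___XvX___
____XX___
_________
_________
k=9  _________
_________
_________
___XX____
___<XX___
____XX___
_________
_________
k=10  _________
_________
_________
___XX____
____XX___
___vXX___
_________
_________
k=11  _________
_________
_________
___XX____
____XX___
__<XXX___
_________
_________
k=12  _________
_________
_________
___XX____
__^_XX___
__XXXX___
_________
_________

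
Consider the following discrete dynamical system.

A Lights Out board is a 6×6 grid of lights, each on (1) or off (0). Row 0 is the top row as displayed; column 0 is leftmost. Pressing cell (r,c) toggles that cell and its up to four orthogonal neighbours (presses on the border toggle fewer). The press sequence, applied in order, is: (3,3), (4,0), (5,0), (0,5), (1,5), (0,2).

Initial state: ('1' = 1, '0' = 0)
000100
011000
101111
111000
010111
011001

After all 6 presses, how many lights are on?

15

0) 000100
011000
101111
111000
010111
011001
1) 000100
011000
101011
110110
010011
011001
2) 000100
011000
101011
010110
100011
111001
3) 000100
011000
101011
010110
000011
001001
4) 000111
011001
101011
010110
000011
001001
5) 000110
011010
101010
010110
000011
001001
6) 011010
010010
101010
010110
000011
001001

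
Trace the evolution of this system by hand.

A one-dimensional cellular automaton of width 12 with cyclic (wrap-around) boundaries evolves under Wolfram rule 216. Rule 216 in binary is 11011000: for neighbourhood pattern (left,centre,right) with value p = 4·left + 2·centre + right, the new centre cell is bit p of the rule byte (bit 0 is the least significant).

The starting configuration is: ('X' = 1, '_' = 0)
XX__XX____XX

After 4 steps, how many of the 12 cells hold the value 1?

10

t=0: XX__XX____XX
t=1: XXX_XXX___XX
t=2: XXX_XXXX__XX
t=3: XXX_XXXXX_XX
t=4: XXX_XXXXX_XX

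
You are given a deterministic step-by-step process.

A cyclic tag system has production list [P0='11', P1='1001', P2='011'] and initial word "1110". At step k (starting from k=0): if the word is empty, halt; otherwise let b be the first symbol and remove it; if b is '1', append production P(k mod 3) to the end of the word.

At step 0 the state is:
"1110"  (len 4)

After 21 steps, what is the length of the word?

25

gen 0: "1110"  (len 4)
gen 1: "11011"  (len 5)
gen 2: "10111001"  (len 8)
gen 3: "0111001011"  (len 10)
gen 4: "111001011"  (len 9)
gen 5: "110010111001"  (len 12)
gen 6: "10010111001011"  (len 14)
gen 7: "001011100101111"  (len 15)
gen 8: "01011100101111"  (len 14)
gen 9: "1011100101111"  (len 13)
gen 10: "01110010111111"  (len 14)
gen 11: "1110010111111"  (len 13)
gen 12: "110010111111011"  (len 15)
gen 13: "1001011111101111"  (len 16)
gen 14: "0010111111011111001"  (len 19)
gen 15: "010111111011111001"  (len 18)
gen 16: "10111111011111001"  (len 17)
gen 17: "01111110111110011001"  (len 20)
gen 18: "1111110111110011001"  (len 19)
gen 19: "11111011111001100111"  (len 20)
gen 20: "11110111110011001111001"  (len 23)
gen 21: "1110111110011001111001011"  (len 25)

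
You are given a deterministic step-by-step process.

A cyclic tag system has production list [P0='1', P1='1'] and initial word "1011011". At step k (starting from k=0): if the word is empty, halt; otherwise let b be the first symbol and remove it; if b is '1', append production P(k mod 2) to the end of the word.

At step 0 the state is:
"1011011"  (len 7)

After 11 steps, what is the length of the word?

t=0: "1011011"  (len 7)
t=1: "0110111"  (len 7)
t=2: "110111"  (len 6)
t=3: "101111"  (len 6)
t=4: "011111"  (len 6)
t=5: "11111"  (len 5)
t=6: "11111"  (len 5)
t=7: "11111"  (len 5)
t=8: "11111"  (len 5)
t=9: "11111"  (len 5)
t=10: "11111"  (len 5)
t=11: "11111"  (len 5)

5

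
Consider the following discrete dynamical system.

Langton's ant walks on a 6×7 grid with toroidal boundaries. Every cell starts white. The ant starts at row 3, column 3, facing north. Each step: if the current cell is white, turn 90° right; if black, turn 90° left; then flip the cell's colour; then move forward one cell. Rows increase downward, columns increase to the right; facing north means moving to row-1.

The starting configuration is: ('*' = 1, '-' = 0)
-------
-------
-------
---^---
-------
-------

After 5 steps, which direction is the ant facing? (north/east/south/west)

west

[0] -------
-------
-------
---^---
-------
-------
[1] -------
-------
-------
---*>--
-------
-------
[2] -------
-------
-------
---**--
----v--
-------
[3] -------
-------
-------
---**--
---<*--
-------
[4] -------
-------
-------
---^*--
---**--
-------
[5] -------
-------
-------
--<-*--
---**--
-------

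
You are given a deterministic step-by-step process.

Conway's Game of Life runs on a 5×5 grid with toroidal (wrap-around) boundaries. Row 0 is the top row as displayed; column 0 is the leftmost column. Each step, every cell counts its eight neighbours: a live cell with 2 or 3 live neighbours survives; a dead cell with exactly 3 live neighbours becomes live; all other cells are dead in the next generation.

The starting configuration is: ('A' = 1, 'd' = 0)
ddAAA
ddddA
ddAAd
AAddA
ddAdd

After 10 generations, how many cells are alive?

12

gen 0: ddAAA
ddddA
ddAAd
AAddA
ddAdd
gen 1: ddAdA
ddddA
dAAAd
AAddA
ddAdd
gen 2: ddddd
AAddA
dAAAd
AdddA
ddAdA
gen 3: dAdAA
AAdAA
ddAAd
AdddA
AddAA
gen 4: dAddd
dAddd
ddAdd
AAAdd
dAAdd
gen 5: AAddd
dAAdd
AdAdd
AddAd
ddddd
gen 6: AAAdd
ddAdd
AdAAA
dAddA
AAddA
gen 7: ddAAA
ddddd
AdAdA
ddddd
dddAA
gen 8: ddAdA
AAAdd
ddddd
Adddd
ddAdA
gen 9: ddAdA
AAAAd
Adddd
ddddd
AAddA
gen 10: ddddd
AdAAd
AdAdA
dAddA
AAdAA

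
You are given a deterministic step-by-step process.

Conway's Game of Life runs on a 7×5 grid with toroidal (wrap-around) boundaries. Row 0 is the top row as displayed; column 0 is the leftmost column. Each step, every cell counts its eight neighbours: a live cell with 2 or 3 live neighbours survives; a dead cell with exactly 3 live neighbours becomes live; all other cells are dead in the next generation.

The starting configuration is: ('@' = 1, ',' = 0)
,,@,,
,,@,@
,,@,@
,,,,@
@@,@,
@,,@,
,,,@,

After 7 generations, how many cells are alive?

[0] ,,@,,
,,@,@
,,@,@
,,,,@
@@,@,
@,,@,
,,,@,
[1] ,,@,,
,@@,,
@,,,@
,@@,@
@@@@,
@@,@,
,,@@@
[2] ,,,,,
@@@@,
,,,,@
,,,,,
,,,,,
,,,,,
@,,,@
[3] ,,@@,
@@@@@
@@@@@
,,,,,
,,,,,
,,,,,
,,,,,
[4] @,,,,
,,,,,
,,,,,
@@@@@
,,,,,
,,,,,
,,,,,
[5] ,,,,,
,,,,,
@@@@@
@@@@@
@@@@@
,,,,,
,,,,,
[6] ,,,,,
@@@@@
,,,,,
,,,,,
,,,,,
@@@@@
,,,,,
[7] @@@@@
@@@@@
@@@@@
,,,,,
@@@@@
@@@@@
@@@@@

30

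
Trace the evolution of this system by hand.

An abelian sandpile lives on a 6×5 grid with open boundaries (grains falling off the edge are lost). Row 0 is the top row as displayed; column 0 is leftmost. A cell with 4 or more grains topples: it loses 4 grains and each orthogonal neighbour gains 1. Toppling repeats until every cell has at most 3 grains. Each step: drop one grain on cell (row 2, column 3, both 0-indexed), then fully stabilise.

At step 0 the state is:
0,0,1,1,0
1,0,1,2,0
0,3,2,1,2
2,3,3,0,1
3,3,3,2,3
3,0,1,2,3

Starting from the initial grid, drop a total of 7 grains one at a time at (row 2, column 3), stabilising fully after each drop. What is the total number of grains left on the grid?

[0] 0,0,1,1,0
1,0,1,2,0
0,3,2,1,2
2,3,3,0,1
3,3,3,2,3
3,0,1,2,3
[1] 0,0,1,1,0
1,0,1,2,0
0,3,2,2,2
2,3,3,0,1
3,3,3,2,3
3,0,1,2,3
[2] 0,0,1,1,0
1,0,1,2,0
0,3,2,3,2
2,3,3,0,1
3,3,3,2,3
3,0,1,2,3
[3] 0,0,1,1,0
1,0,1,3,0
0,3,3,0,3
2,3,3,1,1
3,3,3,2,3
3,0,1,2,3
[4] 0,0,1,1,0
1,0,1,3,0
0,3,3,1,3
2,3,3,1,1
3,3,3,2,3
3,0,1,2,3
[5] 0,0,1,1,0
1,0,1,3,0
0,3,3,2,3
2,3,3,1,1
3,3,3,2,3
3,0,1,2,3
[6] 0,0,1,1,0
1,0,1,3,0
0,3,3,3,3
2,3,3,1,1
3,3,3,2,3
3,0,1,2,3
[7] 0,0,1,2,0
1,1,3,0,2
2,1,2,3,0
0,3,2,3,2
2,2,1,3,3
0,2,2,2,3

48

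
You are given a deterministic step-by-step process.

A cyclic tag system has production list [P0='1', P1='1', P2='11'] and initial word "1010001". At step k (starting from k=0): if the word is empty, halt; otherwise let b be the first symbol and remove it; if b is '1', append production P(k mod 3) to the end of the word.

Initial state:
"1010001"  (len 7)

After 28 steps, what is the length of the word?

11

k=0  "1010001"  (len 7)
k=1  "0100011"  (len 7)
k=2  "100011"  (len 6)
k=3  "0001111"  (len 7)
k=4  "001111"  (len 6)
k=5  "01111"  (len 5)
k=6  "1111"  (len 4)
k=7  "1111"  (len 4)
k=8  "1111"  (len 4)
k=9  "11111"  (len 5)
k=10  "11111"  (len 5)
k=11  "11111"  (len 5)
k=12  "111111"  (len 6)
k=13  "111111"  (len 6)
k=14  "111111"  (len 6)
k=15  "1111111"  (len 7)
k=16  "1111111"  (len 7)
k=17  "1111111"  (len 7)
k=18  "11111111"  (len 8)
k=19  "11111111"  (len 8)
k=20  "11111111"  (len 8)
k=21  "111111111"  (len 9)
k=22  "111111111"  (len 9)
k=23  "111111111"  (len 9)
k=24  "1111111111"  (len 10)
k=25  "1111111111"  (len 10)
k=26  "1111111111"  (len 10)
k=27  "11111111111"  (len 11)
k=28  "11111111111"  (len 11)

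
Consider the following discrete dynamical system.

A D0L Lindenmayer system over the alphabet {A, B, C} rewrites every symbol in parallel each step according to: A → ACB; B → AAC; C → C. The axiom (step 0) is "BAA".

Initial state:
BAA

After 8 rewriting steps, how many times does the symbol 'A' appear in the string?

512

step 0: BAA
step 1: AACACBACB
step 2: ACBACBCACBCAACACBCAAC
step 3: ACBCAACACBCAACCACBCAACCACBACBCACBCAACCACBACBC
step 4: ACBCAACCACBACBCACBCAACCACBACBCCACBCAACCACBACBCCACBCAACACBCAACCACBCAACCACBACBCCACBCAACACBCAACC
step 5: ACBCAACCACBACBCCACBCAACACBCAACCACBCAACCACBACBCCACBCAACACBC…ACCACBACBCCACBCAACACBCAACCCACBCAACCACBACBCACBCAACCACBACBCC  (len 189)
step 6: ACBCAACCACBACBCCACBCAACACBCAACCCACBCAACCACBACBCACBCAACCACB…ACCACBACBCCACBCAACACBCAACCACBCAACCACBACBCCACBCAACACBCAACCC  (len 381)
step 7: ACBCAACCACBACBCCACBCAACACBCAACCCACBCAACCACBACBCACBCAACCACB…CCACBACBCCACBCAACACBCAACCCACBCAACCACBACBCACBCAACCACBACBCCC  (len 765)
step 8: ACBCAACCACBACBCCACBCAACACBCAACCCACBCAACCACBACBCACBCAACCACB…CCACBACBCCACBCAACACBCAACCACBCAACCACBACBCCACBCAACACBCAACCCC  (len 1533)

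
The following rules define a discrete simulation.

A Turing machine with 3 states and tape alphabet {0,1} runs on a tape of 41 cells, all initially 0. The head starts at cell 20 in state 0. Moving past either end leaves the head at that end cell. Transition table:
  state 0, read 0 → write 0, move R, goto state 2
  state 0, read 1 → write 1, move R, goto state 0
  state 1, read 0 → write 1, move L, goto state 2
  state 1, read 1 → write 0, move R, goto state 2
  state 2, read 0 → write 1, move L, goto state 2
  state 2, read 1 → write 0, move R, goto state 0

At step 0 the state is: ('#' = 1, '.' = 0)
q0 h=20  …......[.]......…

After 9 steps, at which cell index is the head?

k=0  q0 h=20  …......[.]......…
k=1  q2 h=21  …......[.]......…
k=2  q2 h=20  …......[.]#.....…
k=3  q2 h=19  …......[.]##....…
k=4  q2 h=18  …......[.]###...…
k=5  q2 h=17  …......[.]####..…
k=6  q2 h=16  …......[.]#####.…
k=7  q2 h=15  …......[.]######…
k=8  q2 h=14  …......[.]######…
k=9  q2 h=13  …......[.]######…

13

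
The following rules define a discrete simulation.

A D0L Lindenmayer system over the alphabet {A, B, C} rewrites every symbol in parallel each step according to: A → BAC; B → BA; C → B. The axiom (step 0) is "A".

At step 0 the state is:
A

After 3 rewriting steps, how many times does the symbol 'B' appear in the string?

[0] A
[1] BAC
[2] BABACB
[3] BABACBABACBBA

6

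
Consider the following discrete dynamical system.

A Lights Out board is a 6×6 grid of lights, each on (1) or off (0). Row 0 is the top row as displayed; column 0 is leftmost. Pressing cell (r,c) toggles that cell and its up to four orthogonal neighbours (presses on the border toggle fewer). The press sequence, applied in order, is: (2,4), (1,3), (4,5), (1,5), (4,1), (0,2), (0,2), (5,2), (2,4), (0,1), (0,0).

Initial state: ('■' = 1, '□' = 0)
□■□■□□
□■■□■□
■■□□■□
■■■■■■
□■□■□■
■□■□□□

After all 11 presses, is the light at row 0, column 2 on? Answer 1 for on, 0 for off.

1

t=0: □■□■□□
□■■□■□
■■□□■□
■■■■■■
□■□■□■
■□■□□□
t=1: □■□■□□
□■■□□□
■■□■□■
■■■■□■
□■□■□■
■□■□□□
t=2: □■□□□□
□■□■■□
■■□□□■
■■■■□■
□■□■□■
■□■□□□
t=3: □■□□□□
□■□■■□
■■□□□■
■■■■□□
□■□■■□
■□■□□■
t=4: □■□□□■
□■□■□■
■■□□□□
■■■■□□
□■□■■□
■□■□□■
t=5: □■□□□■
□■□■□■
■■□□□□
■□■■□□
■□■■■□
■■■□□■
t=6: □□■■□■
□■■■□■
■■□□□□
■□■■□□
■□■■■□
■■■□□■
t=7: □■□□□■
□■□■□■
■■□□□□
■□■■□□
■□■■■□
■■■□□■
t=8: □■□□□■
□■□■□■
■■□□□□
■□■■□□
■□□■■□
■□□■□■
t=9: □■□□□■
□■□■■■
■■□■■■
■□■■■□
■□□■■□
■□□■□■
t=10: ■□■□□■
□□□■■■
■■□■■■
■□■■■□
■□□■■□
■□□■□■
t=11: □■■□□■
■□□■■■
■■□■■■
■□■■■□
■□□■■□
■□□■□■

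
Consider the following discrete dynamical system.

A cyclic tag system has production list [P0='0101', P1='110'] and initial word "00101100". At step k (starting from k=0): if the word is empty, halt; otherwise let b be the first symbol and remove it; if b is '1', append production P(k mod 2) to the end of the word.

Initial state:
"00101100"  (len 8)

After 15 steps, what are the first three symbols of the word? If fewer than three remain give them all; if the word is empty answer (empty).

111

[0] "00101100"  (len 8)
[1] "0101100"  (len 7)
[2] "101100"  (len 6)
[3] "011000101"  (len 9)
[4] "11000101"  (len 8)
[5] "10001010101"  (len 11)
[6] "0001010101110"  (len 13)
[7] "001010101110"  (len 12)
[8] "01010101110"  (len 11)
[9] "1010101110"  (len 10)
[10] "010101110110"  (len 12)
[11] "10101110110"  (len 11)
[12] "0101110110110"  (len 13)
[13] "101110110110"  (len 12)
[14] "01110110110110"  (len 14)
[15] "1110110110110"  (len 13)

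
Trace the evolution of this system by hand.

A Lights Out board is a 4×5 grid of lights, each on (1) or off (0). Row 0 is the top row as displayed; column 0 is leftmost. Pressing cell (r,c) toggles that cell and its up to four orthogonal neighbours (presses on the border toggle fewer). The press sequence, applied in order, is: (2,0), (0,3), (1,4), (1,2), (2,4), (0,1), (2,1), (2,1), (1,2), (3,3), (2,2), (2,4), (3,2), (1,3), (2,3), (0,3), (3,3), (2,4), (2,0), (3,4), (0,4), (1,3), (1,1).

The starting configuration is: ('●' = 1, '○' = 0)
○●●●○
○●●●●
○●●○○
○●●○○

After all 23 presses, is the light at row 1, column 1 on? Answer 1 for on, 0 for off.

0) ○●●●○
○●●●●
○●●○○
○●●○○
1) ○●●●○
●●●●●
●○●○○
●●●○○
2) ○●○○●
●●●○●
●○●○○
●●●○○
3) ○●○○○
●●●●○
●○●○●
●●●○○
4) ○●●○○
●○○○○
●○○○●
●●●○○
5) ○●●○○
●○○○●
●○○●○
●●●○●
6) ●○○○○
●●○○●
●○○●○
●●●○●
7) ●○○○○
●○○○●
○●●●○
●○●○●
8) ●○○○○
●●○○●
●○○●○
●●●○●
9) ●○●○○
●○●●●
●○●●○
●●●○●
10) ●○●○○
●○●●●
●○●○○
●●○●○
11) ●○●○○
●○○●●
●●○●○
●●●●○
12) ●○●○○
●○○●○
●●○○●
●●●●●
13) ●○●○○
●○○●○
●●●○●
●○○○●
14) ●○●●○
●○●○●
●●●●●
●○○○●
15) ●○●●○
●○●●●
●●○○○
●○○●●
16) ●○○○●
●○●○●
●●○○○
●○○●●
17) ●○○○●
●○●○●
●●○●○
●○●○○
18) ●○○○●
●○●○○
●●○○●
●○●○●
19) ●○○○●
○○●○○
○○○○●
○○●○●
20) ●○○○●
○○●○○
○○○○○
○○●●○
21) ●○○●○
○○●○●
○○○○○
○○●●○
22) ●○○○○
○○○●○
○○○●○
○○●●○
23) ●●○○○
●●●●○
○●○●○
○○●●○

1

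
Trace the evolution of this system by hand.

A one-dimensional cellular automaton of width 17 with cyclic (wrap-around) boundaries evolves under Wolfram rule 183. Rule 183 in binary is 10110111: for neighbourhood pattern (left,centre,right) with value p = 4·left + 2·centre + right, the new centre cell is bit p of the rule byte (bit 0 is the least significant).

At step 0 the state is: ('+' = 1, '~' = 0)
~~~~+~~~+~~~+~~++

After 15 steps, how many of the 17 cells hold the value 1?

15

k=0  ~~~~+~~~+~~~+~~++
k=1  +++++++++++++++~~
k=2  ~+++++++++++++~++
k=3  +~+++++++++++~+~~
k=4  ++~+++++++++~++++
k=5  +~+~+++++++~+~+++
k=6  ~+++~+++++~+++~++
k=7  +~+~+~+++~+~+~+~~
k=8  ++++++~+~++++++++
k=9  +++++~+++~+++++++
k=10  ++++~+~+~+~++++++
k=11  +++~+++++++~+++++
k=12  ++~+~+++++~+~++++
k=13  +~+++~+++~+++~+++
k=14  ~+~+~+~+~+~+~+~++
k=15  +++++++++++++++~~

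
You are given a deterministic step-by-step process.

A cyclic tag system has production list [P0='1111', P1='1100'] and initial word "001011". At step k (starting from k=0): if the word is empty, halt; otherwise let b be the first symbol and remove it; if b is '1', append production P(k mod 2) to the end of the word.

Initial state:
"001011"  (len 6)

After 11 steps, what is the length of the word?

27

gen 0: "001011"  (len 6)
gen 1: "01011"  (len 5)
gen 2: "1011"  (len 4)
gen 3: "0111111"  (len 7)
gen 4: "111111"  (len 6)
gen 5: "111111111"  (len 9)
gen 6: "111111111100"  (len 12)
gen 7: "111111111001111"  (len 15)
gen 8: "111111110011111100"  (len 18)
gen 9: "111111100111111001111"  (len 21)
gen 10: "111111001111110011111100"  (len 24)
gen 11: "111110011111100111111001111"  (len 27)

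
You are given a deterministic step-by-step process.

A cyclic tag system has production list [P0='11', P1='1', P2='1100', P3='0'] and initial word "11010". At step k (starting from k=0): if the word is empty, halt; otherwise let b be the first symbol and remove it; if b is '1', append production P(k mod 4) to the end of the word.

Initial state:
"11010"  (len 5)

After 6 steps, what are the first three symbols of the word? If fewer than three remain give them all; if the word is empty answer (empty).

110

k=0  "11010"  (len 5)
k=1  "101011"  (len 6)
k=2  "010111"  (len 6)
k=3  "10111"  (len 5)
k=4  "01110"  (len 5)
k=5  "1110"  (len 4)
k=6  "1101"  (len 4)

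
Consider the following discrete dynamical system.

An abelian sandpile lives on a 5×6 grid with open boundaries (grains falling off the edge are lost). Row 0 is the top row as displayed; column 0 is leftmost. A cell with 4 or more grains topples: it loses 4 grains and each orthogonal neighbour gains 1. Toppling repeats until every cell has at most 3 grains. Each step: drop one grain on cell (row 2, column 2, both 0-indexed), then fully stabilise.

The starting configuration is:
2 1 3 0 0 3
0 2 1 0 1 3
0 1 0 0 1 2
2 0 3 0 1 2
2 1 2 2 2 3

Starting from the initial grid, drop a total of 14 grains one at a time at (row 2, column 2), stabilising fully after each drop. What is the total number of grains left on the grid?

53

gen 0: 2 1 3 0 0 3
0 2 1 0 1 3
0 1 0 0 1 2
2 0 3 0 1 2
2 1 2 2 2 3
gen 1: 2 1 3 0 0 3
0 2 1 0 1 3
0 1 1 0 1 2
2 0 3 0 1 2
2 1 2 2 2 3
gen 2: 2 1 3 0 0 3
0 2 1 0 1 3
0 1 2 0 1 2
2 0 3 0 1 2
2 1 2 2 2 3
gen 3: 2 1 3 0 0 3
0 2 1 0 1 3
0 1 3 0 1 2
2 0 3 0 1 2
2 1 2 2 2 3
gen 4: 2 1 3 0 0 3
0 2 2 0 1 3
0 2 1 1 1 2
2 1 0 1 1 2
2 1 3 2 2 3
gen 5: 2 1 3 0 0 3
0 2 2 0 1 3
0 2 2 1 1 2
2 1 0 1 1 2
2 1 3 2 2 3
gen 6: 2 1 3 0 0 3
0 2 2 0 1 3
0 2 3 1 1 2
2 1 0 1 1 2
2 1 3 2 2 3
gen 7: 2 1 3 0 0 3
0 2 3 0 1 3
0 3 0 2 1 2
2 1 1 1 1 2
2 1 3 2 2 3
gen 8: 2 1 3 0 0 3
0 2 3 0 1 3
0 3 1 2 1 2
2 1 1 1 1 2
2 1 3 2 2 3
gen 9: 2 1 3 0 0 3
0 2 3 0 1 3
0 3 2 2 1 2
2 1 1 1 1 2
2 1 3 2 2 3
gen 10: 2 1 3 0 0 3
0 2 3 0 1 3
0 3 3 2 1 2
2 1 1 1 1 2
2 1 3 2 2 3
gen 11: 2 3 0 1 0 3
1 0 2 1 1 3
1 1 2 3 1 2
2 2 2 1 1 2
2 1 3 2 2 3
gen 12: 2 3 0 1 0 3
1 0 2 1 1 3
1 1 3 3 1 2
2 2 2 1 1 2
2 1 3 2 2 3
gen 13: 2 3 0 1 0 3
1 0 3 2 1 3
1 2 1 0 2 2
2 2 3 2 1 2
2 1 3 2 2 3
gen 14: 2 3 0 1 0 3
1 0 3 2 1 3
1 2 2 0 2 2
2 2 3 2 1 2
2 1 3 2 2 3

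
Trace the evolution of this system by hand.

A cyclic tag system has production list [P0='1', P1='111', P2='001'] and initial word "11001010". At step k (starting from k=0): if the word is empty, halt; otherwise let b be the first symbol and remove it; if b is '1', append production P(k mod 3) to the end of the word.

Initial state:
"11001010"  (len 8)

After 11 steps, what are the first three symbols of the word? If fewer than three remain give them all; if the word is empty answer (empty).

111

t=0: "11001010"  (len 8)
t=1: "10010101"  (len 8)
t=2: "0010101111"  (len 10)
t=3: "010101111"  (len 9)
t=4: "10101111"  (len 8)
t=5: "0101111111"  (len 10)
t=6: "101111111"  (len 9)
t=7: "011111111"  (len 9)
t=8: "11111111"  (len 8)
t=9: "1111111001"  (len 10)
t=10: "1111110011"  (len 10)
t=11: "111110011111"  (len 12)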